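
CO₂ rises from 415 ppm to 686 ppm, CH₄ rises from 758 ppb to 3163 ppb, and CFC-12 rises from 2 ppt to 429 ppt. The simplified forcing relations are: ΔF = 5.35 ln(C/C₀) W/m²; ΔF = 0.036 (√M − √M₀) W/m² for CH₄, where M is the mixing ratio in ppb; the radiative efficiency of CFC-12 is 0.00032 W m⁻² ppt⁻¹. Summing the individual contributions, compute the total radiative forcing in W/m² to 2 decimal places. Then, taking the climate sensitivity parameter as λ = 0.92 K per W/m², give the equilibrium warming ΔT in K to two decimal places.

CO₂: 5.35 × ln(686/415) = 5.35 × ln(1.65301) = 5.35 × 0.50260 = 2.6889 W/m².
CH₄: 0.036 × (√3163 − √758) = 0.036 × (56.2406 − 27.5318) = 0.036 × 28.7088 = 1.0335 W/m².
CFC-12: ΔF = 0.00032 × (429 − 2) = 0.00032 × 427 = 0.1366 W/m².
Total ΔF = 2.6889 + 1.0335 + 0.1366 = 3.8590 W/m².
ΔT = λ ΔF = 0.92 × 3.86 = 3.5512 K.

ΔF = 3.86 W/m²; ΔT = 3.55 K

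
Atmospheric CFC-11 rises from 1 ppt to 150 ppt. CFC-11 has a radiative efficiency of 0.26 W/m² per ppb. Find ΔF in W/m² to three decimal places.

ΔF = 0.039 W/m²

CFC-11: Δ = 150 − 1 = 149 ppt = 0.149 ppb; ΔF = 0.26 × 0.149 = 0.0387 W/m².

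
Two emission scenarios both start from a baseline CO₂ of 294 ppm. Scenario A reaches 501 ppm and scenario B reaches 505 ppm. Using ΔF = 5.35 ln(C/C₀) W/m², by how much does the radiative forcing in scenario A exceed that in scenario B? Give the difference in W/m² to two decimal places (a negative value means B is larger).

ΔF_A = 5.35 ln(501/294) = 5.35 × 0.53303 = 2.8517 W/m².
ΔF_B = 5.35 ln(505/294) = 5.35 × 0.54098 = 2.8942 W/m².
Difference: 2.8517 − 2.8942 = -0.0425 W/m².
(Equivalently, ΔF_A − ΔF_B = 5.35 ln(501/505) = 5.35 × -0.00795 = -0.0425 W/m².)

ΔF_A − ΔF_B = -0.04 W/m²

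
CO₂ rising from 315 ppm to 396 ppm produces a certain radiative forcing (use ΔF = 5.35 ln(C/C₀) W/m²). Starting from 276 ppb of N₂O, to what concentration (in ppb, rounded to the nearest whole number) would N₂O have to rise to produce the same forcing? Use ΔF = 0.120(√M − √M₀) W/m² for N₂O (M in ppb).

CO₂ forcing: 5.35 × ln(396/315) = 5.35 × 0.228842 = 1.22430 W/m².
Set 0.120(√M − √276) = 1.22430: √M = 1.22430/0.120 + √276 = 10.2025 + 16.6132 = 26.8157.
M = (26.8157)² = 719.08 ppb.

M ≈ 719 ppb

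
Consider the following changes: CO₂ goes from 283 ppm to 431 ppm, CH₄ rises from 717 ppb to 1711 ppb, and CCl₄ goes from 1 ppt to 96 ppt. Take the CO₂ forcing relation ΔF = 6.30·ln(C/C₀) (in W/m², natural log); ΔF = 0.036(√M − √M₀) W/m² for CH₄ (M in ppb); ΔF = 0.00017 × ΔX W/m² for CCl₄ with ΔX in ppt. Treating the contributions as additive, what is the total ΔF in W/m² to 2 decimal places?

ΔF = 3.19 W/m²

CO₂: 6.30 × ln(431/283) = 6.30 × ln(1.52297) = 6.30 × 0.42066 = 2.6502 W/m².
CH₄: 0.036 × (√1711 − √717) = 0.036 × (41.3642 − 26.7769) = 0.036 × 14.5873 = 0.5251 W/m².
CCl₄: ΔF = 0.00017 × (96 − 1) = 0.00017 × 95 = 0.0162 W/m².
Total ΔF = 2.6502 + 0.5251 + 0.0162 = 3.1915 W/m².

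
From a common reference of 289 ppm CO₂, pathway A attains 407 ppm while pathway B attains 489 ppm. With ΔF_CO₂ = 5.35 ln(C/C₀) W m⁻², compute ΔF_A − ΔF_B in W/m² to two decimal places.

ΔF_A = 5.35 ln(407/289) = 5.35 × 0.34239 = 1.8318 W/m².
ΔF_B = 5.35 ln(489/289) = 5.35 × 0.52594 = 2.8138 W/m².
Difference: 1.8318 − 2.8138 = -0.9820 W/m².

ΔF_A − ΔF_B = -0.98 W/m²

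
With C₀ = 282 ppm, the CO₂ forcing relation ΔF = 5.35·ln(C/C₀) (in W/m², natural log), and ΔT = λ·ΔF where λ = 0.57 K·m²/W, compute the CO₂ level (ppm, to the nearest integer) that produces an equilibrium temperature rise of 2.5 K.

Required forcing: ΔF = ΔT/λ = 2.5/0.57 = 4.3860 W/m².
Then ln(C/282) = ΔF/5.35 = 4.3860/5.35 = 0.81981.
So C = 282 × e^0.81981 = 282 × 2.27007 = 640.16 ppm.

C ≈ 640 ppm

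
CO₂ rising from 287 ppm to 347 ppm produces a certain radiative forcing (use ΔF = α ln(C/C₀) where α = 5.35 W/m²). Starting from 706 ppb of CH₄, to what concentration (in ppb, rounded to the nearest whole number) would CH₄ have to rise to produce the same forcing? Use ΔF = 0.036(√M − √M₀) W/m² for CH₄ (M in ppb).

M ≈ 3001 ppb

CO₂ forcing: 5.35 × ln(347/287) = 5.35 × 0.189843 = 1.01566 W/m².
Set 0.036(√M − √706) = 1.01566: √M = 1.01566/0.036 + √706 = 28.2128 + 26.5707 = 54.7835.
M = (54.7835)² = 3001.23 ppb.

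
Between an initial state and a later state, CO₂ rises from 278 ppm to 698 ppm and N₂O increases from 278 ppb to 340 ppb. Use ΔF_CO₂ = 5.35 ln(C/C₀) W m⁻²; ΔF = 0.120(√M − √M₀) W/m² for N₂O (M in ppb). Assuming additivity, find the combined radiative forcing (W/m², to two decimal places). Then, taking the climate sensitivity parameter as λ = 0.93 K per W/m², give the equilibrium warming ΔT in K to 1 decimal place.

ΔF = 5.14 W/m²; ΔT = 4.8 K

CO₂: 5.35 × ln(698/278) = 5.35 × ln(2.51079) = 5.35 × 0.92060 = 4.9252 W/m².
N₂O: 0.120 × (√340 − √278) = 0.120 × (18.4391 − 16.6733) = 0.120 × 1.7658 = 0.2119 W/m².
Total ΔF = 4.9252 + 0.2119 = 5.1371 W/m².
ΔT = λ ΔF = 0.93 × 5.14 = 4.7802 K.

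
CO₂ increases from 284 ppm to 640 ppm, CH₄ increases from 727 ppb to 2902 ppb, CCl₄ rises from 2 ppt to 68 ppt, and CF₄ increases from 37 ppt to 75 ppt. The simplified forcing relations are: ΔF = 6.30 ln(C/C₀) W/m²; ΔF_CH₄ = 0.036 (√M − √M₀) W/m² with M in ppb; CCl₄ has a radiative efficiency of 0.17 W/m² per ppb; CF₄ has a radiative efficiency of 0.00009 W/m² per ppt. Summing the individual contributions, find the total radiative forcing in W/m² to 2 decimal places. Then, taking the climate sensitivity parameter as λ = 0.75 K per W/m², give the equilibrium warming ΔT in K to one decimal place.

ΔF = 6.10 W/m²; ΔT = 4.6 K

CO₂: 6.30 × ln(640/284) = 6.30 × ln(2.25352) = 6.30 × 0.81249 = 5.1187 W/m².
CH₄: 0.036 × (√2902 − √727) = 0.036 × (53.8702 − 26.9629) = 0.036 × 26.9073 = 0.9687 W/m².
CCl₄: Δ = 68 − 2 = 66 ppt = 0.066 ppb; ΔF = 0.17 × 0.066 = 0.0112 W/m².
CF₄: ΔF = 0.00009 × (75 − 37) = 0.00009 × 38 = 0.0034 W/m².
Total ΔF = 5.1187 + 0.9687 + 0.0112 + 0.0034 = 6.1020 W/m².
ΔT = λ ΔF = 0.75 × 6.10 = 4.5750 K.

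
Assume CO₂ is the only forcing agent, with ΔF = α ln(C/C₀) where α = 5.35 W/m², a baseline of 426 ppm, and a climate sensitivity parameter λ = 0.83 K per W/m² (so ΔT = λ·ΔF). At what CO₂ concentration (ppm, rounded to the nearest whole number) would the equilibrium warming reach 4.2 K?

Required forcing: ΔF = ΔT/λ = 4.2/0.83 = 5.0602 W/m².
Then ln(C/426) = ΔF/5.35 = 5.0602/5.35 = 0.94583.
So C = 426 × e^0.94583 = 426 × 2.57495 = 1096.93 ppm.

C ≈ 1097 ppm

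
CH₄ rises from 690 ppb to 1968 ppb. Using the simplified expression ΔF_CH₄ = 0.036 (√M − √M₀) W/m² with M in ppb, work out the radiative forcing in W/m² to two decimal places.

ΔF = 0.65 W/m²

CH₄: 0.036 × (√1968 − √690) = 0.036 × (44.3621 − 26.2679) = 0.036 × 18.0942 = 0.6514 W/m².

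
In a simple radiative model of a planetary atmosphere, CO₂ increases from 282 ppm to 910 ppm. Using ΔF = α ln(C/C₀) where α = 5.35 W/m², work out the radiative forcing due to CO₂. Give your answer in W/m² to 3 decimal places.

ΔF = 6.268 W/m²

CO₂: 5.35 × ln(910/282) = 5.35 × ln(3.22695) = 5.35 × 1.17154 = 6.2677 W/m².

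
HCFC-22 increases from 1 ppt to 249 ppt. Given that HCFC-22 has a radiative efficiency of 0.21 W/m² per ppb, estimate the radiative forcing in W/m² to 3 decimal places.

ΔF = 0.052 W/m²

HCFC-22: Δ = 249 − 1 = 248 ppt = 0.248 ppb; ΔF = 0.21 × 0.248 = 0.0521 W/m².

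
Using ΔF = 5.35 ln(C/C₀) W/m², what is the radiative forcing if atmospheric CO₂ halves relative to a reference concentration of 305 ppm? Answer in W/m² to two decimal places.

Because the forcing depends only on the ratio C/C₀, the initial concentration does not enter.
ΔF = 5.35 × ln(0.5) = 5.35 × -0.69315 = -3.7084 W/m².

ΔF = -3.71 W/m²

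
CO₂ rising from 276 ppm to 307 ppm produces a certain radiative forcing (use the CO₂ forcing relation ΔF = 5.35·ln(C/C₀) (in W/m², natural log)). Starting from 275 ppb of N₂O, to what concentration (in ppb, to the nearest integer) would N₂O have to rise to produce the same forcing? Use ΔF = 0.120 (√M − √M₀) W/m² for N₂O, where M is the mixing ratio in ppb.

CO₂ forcing: 5.35 × ln(307/276) = 5.35 × 0.106447 = 0.56949 W/m².
Set 0.120(√M − √275) = 0.56949: √M = 0.56949/0.120 + √275 = 4.7458 + 16.5831 = 21.3289.
M = (21.3289)² = 454.92 ppb.

M ≈ 455 ppb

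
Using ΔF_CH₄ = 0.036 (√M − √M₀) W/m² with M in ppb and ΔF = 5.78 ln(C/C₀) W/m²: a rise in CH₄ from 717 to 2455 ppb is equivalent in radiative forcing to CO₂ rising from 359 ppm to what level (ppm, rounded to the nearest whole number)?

CH₄ forcing: 0.036 × (√2455 − √717) = 0.036 × (49.5480 − 26.7769) = 0.036 × 22.7711 = 0.81976 W/m².
Set 5.78 ln(C/359) = 0.81976: ln(C/359) = 0.81976/5.78 = 0.14183, so C = 359 × e^0.14183 = 359 × 1.15238 = 413.70 ppm.

C ≈ 414 ppm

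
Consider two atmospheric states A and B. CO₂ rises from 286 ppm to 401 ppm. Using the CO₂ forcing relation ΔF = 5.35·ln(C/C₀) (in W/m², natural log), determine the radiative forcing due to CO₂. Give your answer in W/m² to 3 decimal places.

ΔF = 1.808 W/m²

CO₂: 5.35 × ln(401/286) = 5.35 × ln(1.40210) = 5.35 × 0.33797 = 1.8081 W/m².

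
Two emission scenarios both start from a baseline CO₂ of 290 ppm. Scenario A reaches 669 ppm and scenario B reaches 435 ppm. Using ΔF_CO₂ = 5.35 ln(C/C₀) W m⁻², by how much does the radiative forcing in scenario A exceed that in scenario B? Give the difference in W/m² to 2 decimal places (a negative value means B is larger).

ΔF_A − ΔF_B = 2.30 W/m²

ΔF_A = 5.35 ln(669/290) = 5.35 × 0.83590 = 4.4721 W/m².
ΔF_B = 5.35 ln(435/290) = 5.35 × 0.40547 = 2.1693 W/m².
Difference: 4.4721 − 2.1693 = 2.3028 W/m².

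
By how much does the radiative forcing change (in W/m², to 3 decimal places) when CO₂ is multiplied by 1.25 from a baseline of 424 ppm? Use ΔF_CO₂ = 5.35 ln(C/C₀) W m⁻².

Because the forcing depends only on the ratio C/C₀, the initial concentration does not enter.
ΔF = 5.35 × ln(1.25) = 5.35 × 0.22314 = 1.1938 W/m².

ΔF = 1.194 W/m²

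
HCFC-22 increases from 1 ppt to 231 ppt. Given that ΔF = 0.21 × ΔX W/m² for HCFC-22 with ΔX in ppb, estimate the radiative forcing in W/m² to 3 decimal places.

ΔF = 0.048 W/m²

HCFC-22: Δ = 231 − 1 = 230 ppt = 0.230 ppb; ΔF = 0.21 × 0.230 = 0.0483 W/m².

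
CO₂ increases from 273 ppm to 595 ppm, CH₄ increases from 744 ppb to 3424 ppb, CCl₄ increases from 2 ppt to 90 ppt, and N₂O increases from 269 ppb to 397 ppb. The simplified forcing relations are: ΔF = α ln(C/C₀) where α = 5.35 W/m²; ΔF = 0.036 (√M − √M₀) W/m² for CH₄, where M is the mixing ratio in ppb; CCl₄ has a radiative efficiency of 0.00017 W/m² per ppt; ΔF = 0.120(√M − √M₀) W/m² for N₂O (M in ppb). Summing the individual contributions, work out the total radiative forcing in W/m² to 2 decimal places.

ΔF = 5.73 W/m²

CO₂: 5.35 × ln(595/273) = 5.35 × ln(2.17949) = 5.35 × 0.77909 = 4.1681 W/m².
CH₄: 0.036 × (√3424 − √744) = 0.036 × (58.5150 − 27.2764) = 0.036 × 31.2386 = 1.1246 W/m².
CCl₄: ΔF = 0.00017 × (90 − 2) = 0.00017 × 88 = 0.0150 W/m².
N₂O: 0.120 × (√397 − √269) = 0.120 × (19.9249 − 16.4012) = 0.120 × 3.5237 = 0.4228 W/m².
Total ΔF = 4.1681 + 1.1246 + 0.0150 + 0.4228 = 5.7305 W/m².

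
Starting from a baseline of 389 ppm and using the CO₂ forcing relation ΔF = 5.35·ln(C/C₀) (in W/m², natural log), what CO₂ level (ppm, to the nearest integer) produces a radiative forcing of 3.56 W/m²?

Set 5.35 ln(C/389) = 3.56, so ln(C/389) = 3.56/5.35 = 0.66542.
Then C/389 = e^0.66542 = 1.94531, giving C = 389 × 1.94531 = 756.73 ppm.

C ≈ 757 ppm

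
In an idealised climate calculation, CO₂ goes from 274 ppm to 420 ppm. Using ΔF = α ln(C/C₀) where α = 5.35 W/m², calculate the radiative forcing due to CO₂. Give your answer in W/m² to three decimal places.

ΔF = 2.285 W/m²

CO₂: 5.35 × ln(420/274) = 5.35 × ln(1.53285) = 5.35 × 0.42713 = 2.2851 W/m².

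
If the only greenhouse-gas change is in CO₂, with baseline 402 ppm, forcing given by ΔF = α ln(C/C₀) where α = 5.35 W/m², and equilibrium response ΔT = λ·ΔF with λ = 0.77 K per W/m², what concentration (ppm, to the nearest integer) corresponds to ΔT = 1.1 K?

C ≈ 525 ppm

Required forcing: ΔF = ΔT/λ = 1.1/0.77 = 1.4286 W/m².
Then ln(C/402) = ΔF/5.35 = 1.4286/5.35 = 0.26703.
So C = 402 × e^0.26703 = 402 × 1.30608 = 525.04 ppm.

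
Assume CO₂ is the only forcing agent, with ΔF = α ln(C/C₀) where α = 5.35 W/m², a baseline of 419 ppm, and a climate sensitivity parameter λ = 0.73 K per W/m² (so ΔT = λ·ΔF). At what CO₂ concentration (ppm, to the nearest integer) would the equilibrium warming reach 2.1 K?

C ≈ 717 ppm

Required forcing: ΔF = ΔT/λ = 2.1/0.73 = 2.8767 W/m².
Then ln(C/419) = ΔF/5.35 = 2.8767/5.35 = 0.53770.
So C = 419 × e^0.53770 = 419 × 1.71206 = 717.35 ppm.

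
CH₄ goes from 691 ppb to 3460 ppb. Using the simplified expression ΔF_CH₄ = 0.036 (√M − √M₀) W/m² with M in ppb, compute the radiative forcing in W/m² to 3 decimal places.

CH₄: 0.036 × (√3460 − √691) = 0.036 × (58.8218 − 26.2869) = 0.036 × 32.5349 = 1.1713 W/m².

ΔF = 1.171 W/m²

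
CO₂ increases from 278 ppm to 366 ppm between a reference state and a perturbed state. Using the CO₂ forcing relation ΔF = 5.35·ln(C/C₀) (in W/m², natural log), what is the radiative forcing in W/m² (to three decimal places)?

ΔF = 1.471 W/m²

CO₂ absorption bands are partially saturated, so forcing scales with the logarithm of the concentration ratio.
CO₂: 5.35 × ln(366/278) = 5.35 × ln(1.31655) = 5.35 × 0.27501 = 1.4713 W/m².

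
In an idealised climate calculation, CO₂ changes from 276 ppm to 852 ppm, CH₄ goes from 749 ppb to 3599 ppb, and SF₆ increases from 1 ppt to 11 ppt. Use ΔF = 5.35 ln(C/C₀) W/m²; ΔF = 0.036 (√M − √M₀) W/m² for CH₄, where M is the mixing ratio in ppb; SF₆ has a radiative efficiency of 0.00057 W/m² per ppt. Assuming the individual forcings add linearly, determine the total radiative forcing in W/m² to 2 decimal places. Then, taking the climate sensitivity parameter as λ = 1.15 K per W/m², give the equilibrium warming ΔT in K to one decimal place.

CO₂: 5.35 × ln(852/276) = 5.35 × ln(3.08696) = 5.35 × 1.12719 = 6.0305 W/m².
CH₄: 0.036 × (√3599 − √749) = 0.036 × (59.9917 − 27.3679) = 0.036 × 32.6238 = 1.1745 W/m².
SF₆: ΔF = 0.00057 × (11 − 1) = 0.00057 × 10 = 0.0057 W/m².
Total ΔF = 6.0305 + 1.1745 + 0.0057 = 7.2107 W/m².
ΔT = λ ΔF = 1.15 × 7.21 = 8.2915 K.

ΔF = 7.21 W/m²; ΔT = 8.3 K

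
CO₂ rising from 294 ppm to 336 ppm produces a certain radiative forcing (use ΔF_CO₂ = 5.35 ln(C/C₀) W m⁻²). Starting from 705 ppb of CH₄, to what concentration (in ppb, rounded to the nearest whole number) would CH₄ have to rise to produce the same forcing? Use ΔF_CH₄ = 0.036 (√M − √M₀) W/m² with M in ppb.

M ≈ 2153 ppb

CO₂ forcing: 5.35 × ln(336/294) = 5.35 × 0.133531 = 0.71439 W/m².
Set 0.036(√M − √705) = 0.71439: √M = 0.71439/0.036 + √705 = 19.8442 + 26.5518 = 46.3960.
M = (46.3960)² = 2152.59 ppb.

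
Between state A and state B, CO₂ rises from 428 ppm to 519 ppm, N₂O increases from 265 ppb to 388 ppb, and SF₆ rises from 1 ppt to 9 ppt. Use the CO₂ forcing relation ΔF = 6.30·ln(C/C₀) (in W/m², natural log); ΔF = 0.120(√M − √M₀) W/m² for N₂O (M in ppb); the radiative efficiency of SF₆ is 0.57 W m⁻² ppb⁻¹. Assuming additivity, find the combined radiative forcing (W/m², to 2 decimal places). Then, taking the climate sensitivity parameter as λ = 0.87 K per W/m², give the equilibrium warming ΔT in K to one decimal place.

ΔF = 1.63 W/m²; ΔT = 1.4 K

CO₂: 6.30 × ln(519/428) = 6.30 × ln(1.21262) = 6.30 × 0.19278 = 1.2145 W/m².
N₂O: 0.120 × (√388 − √265) = 0.120 × (19.6977 − 16.2788) = 0.120 × 3.4189 = 0.4103 W/m².
SF₆: Δ = 9 − 1 = 8 ppt = 0.008 ppb; ΔF = 0.57 × 0.008 = 0.0046 W/m².
Total ΔF = 1.2145 + 0.4103 + 0.0046 = 1.6294 W/m².
ΔT = λ ΔF = 0.87 × 1.63 = 1.4181 K.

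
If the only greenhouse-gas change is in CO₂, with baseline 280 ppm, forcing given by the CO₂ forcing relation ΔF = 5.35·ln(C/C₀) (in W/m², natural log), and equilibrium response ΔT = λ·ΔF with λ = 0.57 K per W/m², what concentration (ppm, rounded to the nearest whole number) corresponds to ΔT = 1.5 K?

Required forcing: ΔF = ΔT/λ = 1.5/0.57 = 2.6316 W/m².
Then ln(C/280) = ΔF/5.35 = 2.6316/5.35 = 0.49189.
So C = 280 × e^0.49189 = 280 × 1.63540 = 457.91 ppm.

C ≈ 458 ppm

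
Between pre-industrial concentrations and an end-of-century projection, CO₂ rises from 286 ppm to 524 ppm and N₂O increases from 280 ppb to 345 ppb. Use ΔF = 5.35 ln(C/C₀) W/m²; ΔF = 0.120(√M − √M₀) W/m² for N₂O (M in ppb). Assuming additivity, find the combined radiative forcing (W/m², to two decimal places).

ΔF = 3.46 W/m²

CO₂: 5.35 × ln(524/286) = 5.35 × ln(1.83217) = 5.35 × 0.60550 = 3.2394 W/m².
N₂O: 0.120 × (√345 − √280) = 0.120 × (18.5742 − 16.7332) = 0.120 × 1.8410 = 0.2209 W/m².
Total ΔF = 3.2394 + 0.2209 = 3.4603 W/m².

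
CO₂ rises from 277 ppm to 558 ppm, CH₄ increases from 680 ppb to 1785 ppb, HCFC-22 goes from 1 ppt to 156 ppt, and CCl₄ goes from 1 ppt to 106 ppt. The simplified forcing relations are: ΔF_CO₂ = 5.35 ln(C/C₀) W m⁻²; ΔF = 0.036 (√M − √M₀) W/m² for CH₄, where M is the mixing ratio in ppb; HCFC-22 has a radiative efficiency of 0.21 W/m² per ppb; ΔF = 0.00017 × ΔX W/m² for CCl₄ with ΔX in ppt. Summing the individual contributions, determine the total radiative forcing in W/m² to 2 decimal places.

ΔF = 4.38 W/m²

CO₂: 5.35 × ln(558/277) = 5.35 × ln(2.01444) = 5.35 × 0.70034 = 3.7468 W/m².
CH₄: 0.036 × (√1785 − √680) = 0.036 × (42.2493 − 26.0768) = 0.036 × 16.1725 = 0.5822 W/m².
HCFC-22: Δ = 156 − 1 = 155 ppt = 0.155 ppb; ΔF = 0.21 × 0.155 = 0.0326 W/m².
CCl₄: ΔF = 0.00017 × (106 − 1) = 0.00017 × 105 = 0.0179 W/m².
Total ΔF = 3.7468 + 0.5822 + 0.0326 + 0.0179 = 4.3795 W/m².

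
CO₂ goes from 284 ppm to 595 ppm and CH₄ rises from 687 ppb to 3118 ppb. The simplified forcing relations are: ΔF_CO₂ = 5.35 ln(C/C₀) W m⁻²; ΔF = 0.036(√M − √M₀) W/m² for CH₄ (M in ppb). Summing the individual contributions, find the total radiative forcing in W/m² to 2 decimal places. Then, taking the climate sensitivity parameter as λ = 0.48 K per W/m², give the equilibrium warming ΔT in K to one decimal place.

ΔF = 5.02 W/m²; ΔT = 2.4 K

CO₂: 5.35 × ln(595/284) = 5.35 × ln(2.09507) = 5.35 × 0.73959 = 3.9568 W/m².
CH₄: 0.036 × (√3118 − √687) = 0.036 × (55.8391 − 26.2107) = 0.036 × 29.6284 = 1.0666 W/m².
Total ΔF = 3.9568 + 1.0666 = 5.0234 W/m².
ΔT = λ ΔF = 0.48 × 5.02 = 2.4096 K.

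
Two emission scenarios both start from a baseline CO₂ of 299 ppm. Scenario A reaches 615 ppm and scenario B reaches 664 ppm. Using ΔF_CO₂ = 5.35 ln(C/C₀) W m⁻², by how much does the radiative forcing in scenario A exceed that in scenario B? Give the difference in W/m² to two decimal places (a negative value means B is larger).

ΔF_A − ΔF_B = -0.41 W/m²

ΔF_A = 5.35 ln(615/299) = 5.35 × 0.72118 = 3.8583 W/m².
ΔF_B = 5.35 ln(664/299) = 5.35 × 0.79784 = 4.2684 W/m².
Difference: 3.8583 − 4.2684 = -0.4101 W/m².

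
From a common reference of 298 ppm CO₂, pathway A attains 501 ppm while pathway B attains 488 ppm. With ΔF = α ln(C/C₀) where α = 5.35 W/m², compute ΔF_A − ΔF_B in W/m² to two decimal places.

ΔF_A − ΔF_B = 0.14 W/m²

ΔF_A = 5.35 ln(501/298) = 5.35 × 0.51951 = 2.7794 W/m².
ΔF_B = 5.35 ln(488/298) = 5.35 × 0.49322 = 2.6387 W/m².
Difference: 2.7794 − 2.6387 = 0.1407 W/m².
(Equivalently, ΔF_A − ΔF_B = 5.35 ln(501/488) = 5.35 × 0.02629 = 0.1407 W/m².)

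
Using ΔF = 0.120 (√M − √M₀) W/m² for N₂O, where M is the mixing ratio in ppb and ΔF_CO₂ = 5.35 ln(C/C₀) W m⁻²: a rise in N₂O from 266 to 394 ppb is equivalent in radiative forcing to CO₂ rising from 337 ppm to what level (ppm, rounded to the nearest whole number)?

C ≈ 365 ppm

N₂O forcing: 0.120 × (√394 − √266) = 0.120 × (19.8494 − 16.3095) = 0.120 × 3.5399 = 0.42479 W/m².
Set 5.35 ln(C/337) = 0.42479: ln(C/337) = 0.42479/5.35 = 0.07940, so C = 337 × e^0.07940 = 337 × 1.08264 = 364.85 ppm.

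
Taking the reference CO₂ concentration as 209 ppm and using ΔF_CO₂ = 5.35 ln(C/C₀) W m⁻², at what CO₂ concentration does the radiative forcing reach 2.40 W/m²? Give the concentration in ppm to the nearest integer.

C ≈ 327 ppm

Set 5.35 ln(C/209) = 2.40, so ln(C/209) = 2.40/5.35 = 0.44860.
Then C/209 = e^0.44860 = 1.56612, giving C = 209 × 1.56612 = 327.32 ppm.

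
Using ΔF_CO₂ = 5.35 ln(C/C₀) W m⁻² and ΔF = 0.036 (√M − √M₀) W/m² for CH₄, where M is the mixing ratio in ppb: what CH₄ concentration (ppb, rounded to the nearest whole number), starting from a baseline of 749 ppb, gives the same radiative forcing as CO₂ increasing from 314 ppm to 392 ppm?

CO₂ forcing: 5.35 × ln(392/314) = 5.35 × 0.221869 = 1.18700 W/m².
Set 0.036(√M − √749) = 1.18700: √M = 1.18700/0.036 + √749 = 32.9722 + 27.3679 = 60.3401.
M = (60.3401)² = 3640.93 ppb.

M ≈ 3641 ppb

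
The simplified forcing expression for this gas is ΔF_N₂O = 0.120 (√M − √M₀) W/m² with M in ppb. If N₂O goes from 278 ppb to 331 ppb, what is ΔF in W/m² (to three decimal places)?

N₂O: 0.120 × (√331 − √278) = 0.120 × (18.1934 − 16.6733) = 0.120 × 1.5201 = 0.1824 W/m².

ΔF = 0.182 W/m²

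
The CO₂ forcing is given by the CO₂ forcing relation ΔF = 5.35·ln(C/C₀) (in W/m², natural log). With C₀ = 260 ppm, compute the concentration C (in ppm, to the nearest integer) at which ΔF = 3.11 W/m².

Set 5.35 ln(C/260) = 3.11, so ln(C/260) = 3.11/5.35 = 0.58131.
Then C/260 = e^0.58131 = 1.78838, giving C = 260 × 1.78838 = 464.98 ppm.

C ≈ 465 ppm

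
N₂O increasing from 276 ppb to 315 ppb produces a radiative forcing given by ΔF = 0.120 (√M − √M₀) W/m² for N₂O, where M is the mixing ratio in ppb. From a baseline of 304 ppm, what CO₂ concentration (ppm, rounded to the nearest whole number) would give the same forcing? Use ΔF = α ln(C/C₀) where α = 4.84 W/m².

N₂O forcing: 0.120 × (√315 − √276) = 0.120 × (17.7482 − 16.6132) = 0.120 × 1.1350 = 0.13620 W/m².
Set 4.84 ln(C/304) = 0.13620: ln(C/304) = 0.13620/4.84 = 0.02814, so C = 304 × e^0.02814 = 304 × 1.02854 = 312.68 ppm.

C ≈ 313 ppm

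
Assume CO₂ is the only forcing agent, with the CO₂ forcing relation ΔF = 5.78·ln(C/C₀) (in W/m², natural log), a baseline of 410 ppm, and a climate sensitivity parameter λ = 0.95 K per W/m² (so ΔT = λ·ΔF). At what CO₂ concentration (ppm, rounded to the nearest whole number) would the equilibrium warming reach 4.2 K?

C ≈ 881 ppm

Required forcing: ΔF = ΔT/λ = 4.2/0.95 = 4.4211 W/m².
Then ln(C/410) = ΔF/5.78 = 4.4211/5.78 = 0.76490.
So C = 410 × e^0.76490 = 410 × 2.14878 = 881.00 ppm.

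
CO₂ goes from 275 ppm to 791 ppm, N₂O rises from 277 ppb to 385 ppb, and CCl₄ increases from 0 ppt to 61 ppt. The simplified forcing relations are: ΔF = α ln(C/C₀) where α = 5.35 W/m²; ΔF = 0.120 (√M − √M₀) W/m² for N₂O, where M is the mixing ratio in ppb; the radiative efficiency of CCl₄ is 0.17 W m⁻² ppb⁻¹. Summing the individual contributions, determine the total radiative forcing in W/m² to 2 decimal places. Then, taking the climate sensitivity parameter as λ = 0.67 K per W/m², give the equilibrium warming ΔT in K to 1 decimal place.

ΔF = 6.02 W/m²; ΔT = 4.0 K

CO₂: 5.35 × ln(791/275) = 5.35 × ln(2.87636) = 5.35 × 1.05653 = 5.6524 W/m².
N₂O: 0.120 × (√385 − √277) = 0.120 × (19.6214 − 16.6433) = 0.120 × 2.9781 = 0.3574 W/m².
CCl₄: Δ = 61 − 0 = 61 ppt = 0.061 ppb; ΔF = 0.17 × 0.061 = 0.0104 W/m².
Total ΔF = 5.6524 + 0.3574 + 0.0104 = 6.0202 W/m².
ΔT = λ ΔF = 0.67 × 6.02 = 4.0334 K.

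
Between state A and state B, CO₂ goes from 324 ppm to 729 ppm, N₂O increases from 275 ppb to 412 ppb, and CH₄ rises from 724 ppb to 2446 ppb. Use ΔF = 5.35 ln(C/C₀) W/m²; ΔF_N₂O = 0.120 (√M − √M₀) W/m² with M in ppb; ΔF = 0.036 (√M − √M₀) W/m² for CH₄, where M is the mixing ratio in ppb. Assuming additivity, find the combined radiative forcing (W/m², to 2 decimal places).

CO₂: 5.35 × ln(729/324) = 5.35 × ln(2.25000) = 5.35 × 0.81093 = 4.3385 W/m².
N₂O: 0.120 × (√412 − √275) = 0.120 × (20.2978 − 16.5831) = 0.120 × 3.7147 = 0.4458 W/m².
CH₄: 0.036 × (√2446 − √724) = 0.036 × (49.4571 − 26.9072) = 0.036 × 22.5499 = 0.8118 W/m².
Total ΔF = 4.3385 + 0.4458 + 0.8118 = 5.5961 W/m².

ΔF = 5.60 W/m²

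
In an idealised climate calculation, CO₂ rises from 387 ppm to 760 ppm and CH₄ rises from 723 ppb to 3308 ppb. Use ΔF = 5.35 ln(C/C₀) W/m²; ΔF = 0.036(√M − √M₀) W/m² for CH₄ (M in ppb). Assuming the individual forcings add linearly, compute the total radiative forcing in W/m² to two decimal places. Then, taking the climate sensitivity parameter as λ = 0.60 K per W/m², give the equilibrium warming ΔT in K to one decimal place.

CO₂: 5.35 × ln(760/387) = 5.35 × ln(1.96382) = 5.35 × 0.67489 = 3.6107 W/m².
CH₄: 0.036 × (√3308 − √723) = 0.036 × (57.5152 − 26.8887) = 0.036 × 30.6265 = 1.1026 W/m².
Total ΔF = 3.6107 + 1.1026 = 4.7133 W/m².
ΔT = λ ΔF = 0.60 × 4.71 = 2.8260 K.

ΔF = 4.71 W/m²; ΔT = 2.8 K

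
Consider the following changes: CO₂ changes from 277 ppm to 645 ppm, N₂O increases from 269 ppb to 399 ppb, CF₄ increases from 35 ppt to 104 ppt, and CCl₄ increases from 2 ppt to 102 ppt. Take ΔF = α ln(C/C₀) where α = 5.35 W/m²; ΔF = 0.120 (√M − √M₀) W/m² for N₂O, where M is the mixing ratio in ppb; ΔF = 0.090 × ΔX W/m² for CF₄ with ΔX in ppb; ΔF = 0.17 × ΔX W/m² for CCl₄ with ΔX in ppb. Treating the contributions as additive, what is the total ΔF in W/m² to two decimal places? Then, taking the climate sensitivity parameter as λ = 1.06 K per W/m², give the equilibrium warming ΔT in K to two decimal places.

CO₂: 5.35 × ln(645/277) = 5.35 × ln(2.32852) = 5.35 × 0.84523 = 4.5220 W/m².
N₂O: 0.120 × (√399 − √269) = 0.120 × (19.9750 − 16.4012) = 0.120 × 3.5738 = 0.4289 W/m².
CF₄: Δ = 104 − 35 = 69 ppt = 0.069 ppb; ΔF = 0.090 × 0.069 = 0.0062 W/m².
CCl₄: Δ = 102 − 2 = 100 ppt = 0.100 ppb; ΔF = 0.17 × 0.100 = 0.0170 W/m².
Total ΔF = 4.5220 + 0.4289 + 0.0062 + 0.0170 = 4.9741 W/m².
ΔT = λ ΔF = 1.06 × 4.97 = 5.2682 K.

ΔF = 4.97 W/m²; ΔT = 5.27 K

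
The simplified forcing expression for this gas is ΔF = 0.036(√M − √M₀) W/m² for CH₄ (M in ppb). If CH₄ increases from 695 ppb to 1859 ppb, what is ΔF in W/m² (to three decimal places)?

ΔF = 0.603 W/m²

CH₄: 0.036 × (√1859 − √695) = 0.036 × (43.1161 − 26.3629) = 0.036 × 16.7532 = 0.6031 W/m².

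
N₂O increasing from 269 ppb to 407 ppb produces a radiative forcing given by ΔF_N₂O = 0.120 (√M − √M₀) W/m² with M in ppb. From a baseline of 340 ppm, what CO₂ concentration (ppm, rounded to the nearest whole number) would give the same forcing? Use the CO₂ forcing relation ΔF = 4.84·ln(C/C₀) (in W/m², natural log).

N₂O forcing: 0.120 × (√407 − √269) = 0.120 × (20.1742 − 16.4012) = 0.120 × 3.7730 = 0.45276 W/m².
Set 4.84 ln(C/340) = 0.45276: ln(C/340) = 0.45276/4.84 = 0.09355, so C = 340 × e^0.09355 = 340 × 1.09807 = 373.34 ppm.

C ≈ 373 ppm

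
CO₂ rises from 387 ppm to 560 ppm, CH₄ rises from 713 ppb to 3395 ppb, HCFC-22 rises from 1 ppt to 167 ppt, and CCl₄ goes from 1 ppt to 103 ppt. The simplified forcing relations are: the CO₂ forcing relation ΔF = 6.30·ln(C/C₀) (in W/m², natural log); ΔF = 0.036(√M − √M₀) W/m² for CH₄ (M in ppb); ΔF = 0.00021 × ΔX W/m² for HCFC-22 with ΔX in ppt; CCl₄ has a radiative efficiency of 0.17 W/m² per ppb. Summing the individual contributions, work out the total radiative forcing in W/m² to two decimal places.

CO₂: 6.30 × ln(560/387) = 6.30 × ln(1.44703) = 6.30 × 0.36951 = 2.3279 W/m².
CH₄: 0.036 × (√3395 − √713) = 0.036 × (58.2666 − 26.7021) = 0.036 × 31.5645 = 1.1363 W/m².
HCFC-22: ΔF = 0.00021 × (167 − 1) = 0.00021 × 166 = 0.0349 W/m².
CCl₄: Δ = 103 − 1 = 102 ppt = 0.102 ppb; ΔF = 0.17 × 0.102 = 0.0173 W/m².
Total ΔF = 2.3279 + 1.1363 + 0.0349 + 0.0173 = 3.5164 W/m².

ΔF = 3.52 W/m²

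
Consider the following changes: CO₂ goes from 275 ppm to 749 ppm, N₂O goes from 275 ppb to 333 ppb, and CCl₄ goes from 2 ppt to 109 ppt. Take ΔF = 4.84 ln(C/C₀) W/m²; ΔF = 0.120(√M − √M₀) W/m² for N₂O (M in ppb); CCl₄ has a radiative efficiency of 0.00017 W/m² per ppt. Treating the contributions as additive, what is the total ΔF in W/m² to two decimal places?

ΔF = 5.07 W/m²

CO₂: 4.84 × ln(749/275) = 4.84 × ln(2.72364) = 4.84 × 1.00197 = 4.8495 W/m².
N₂O: 0.120 × (√333 − √275) = 0.120 × (18.2483 − 16.5831) = 0.120 × 1.6652 = 0.1998 W/m².
CCl₄: ΔF = 0.00017 × (109 − 2) = 0.00017 × 107 = 0.0182 W/m².
Total ΔF = 4.8495 + 0.1998 + 0.0182 = 5.0675 W/m².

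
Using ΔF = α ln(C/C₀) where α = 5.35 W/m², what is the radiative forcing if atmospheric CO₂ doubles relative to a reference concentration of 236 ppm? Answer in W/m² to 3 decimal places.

Because the forcing depends only on the ratio C/C₀, the initial concentration does not enter.
ΔF = 5.35 × ln(2) = 5.35 × 0.69315 = 3.7084 W/m².

ΔF = 3.708 W/m²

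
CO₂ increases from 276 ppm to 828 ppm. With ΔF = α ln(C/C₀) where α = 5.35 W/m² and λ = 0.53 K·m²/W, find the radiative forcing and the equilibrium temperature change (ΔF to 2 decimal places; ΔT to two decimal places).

ΔF = 5.88 W/m²; ΔT = 3.12 K

CO₂: 5.35 × ln(828/276) = 5.35 × ln(3.00000) = 5.35 × 1.09861 = 5.8776 W/m².
ΔT = λ ΔF = 0.53 × 5.88 = 3.1164 K.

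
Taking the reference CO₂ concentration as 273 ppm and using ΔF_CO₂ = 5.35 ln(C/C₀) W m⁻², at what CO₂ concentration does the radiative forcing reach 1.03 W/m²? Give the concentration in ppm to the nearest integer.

C ≈ 331 ppm

Set 5.35 ln(C/273) = 1.03, so ln(C/273) = 1.03/5.35 = 0.19252.
Then C/273 = e^0.19252 = 1.21230, giving C = 273 × 1.21230 = 330.96 ppm.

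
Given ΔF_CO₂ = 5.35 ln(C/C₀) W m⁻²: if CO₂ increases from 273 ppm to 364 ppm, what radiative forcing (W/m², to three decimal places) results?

ΔF = 1.539 W/m²

CO₂: 5.35 × ln(364/273) = 5.35 × ln(1.33333) = 5.35 × 0.28768 = 1.5391 W/m².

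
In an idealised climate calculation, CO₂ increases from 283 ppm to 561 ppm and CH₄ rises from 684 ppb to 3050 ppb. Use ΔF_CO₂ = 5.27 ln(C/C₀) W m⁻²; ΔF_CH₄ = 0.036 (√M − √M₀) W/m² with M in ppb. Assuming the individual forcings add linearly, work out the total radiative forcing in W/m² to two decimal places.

ΔF = 4.65 W/m²

CO₂: 5.27 × ln(561/283) = 5.27 × ln(1.98233) = 5.27 × 0.68427 = 3.6061 W/m².
CH₄: 0.036 × (√3050 − √684) = 0.036 × (55.2268 − 26.1534) = 0.036 × 29.0734 = 1.0466 W/m².
Total ΔF = 3.6061 + 1.0466 = 4.6527 W/m².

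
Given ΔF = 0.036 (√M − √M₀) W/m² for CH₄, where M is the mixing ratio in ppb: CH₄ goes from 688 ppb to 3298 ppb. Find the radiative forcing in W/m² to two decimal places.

ΔF = 1.12 W/m²

CH₄: 0.036 × (√3298 − √688) = 0.036 × (57.4282 − 26.2298) = 0.036 × 31.1984 = 1.1231 W/m².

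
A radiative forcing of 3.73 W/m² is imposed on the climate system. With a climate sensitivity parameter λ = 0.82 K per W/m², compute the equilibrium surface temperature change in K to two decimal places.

ΔT = 3.06 K

ΔT = λ ΔF = 0.82 × 3.73 = 3.0586 K.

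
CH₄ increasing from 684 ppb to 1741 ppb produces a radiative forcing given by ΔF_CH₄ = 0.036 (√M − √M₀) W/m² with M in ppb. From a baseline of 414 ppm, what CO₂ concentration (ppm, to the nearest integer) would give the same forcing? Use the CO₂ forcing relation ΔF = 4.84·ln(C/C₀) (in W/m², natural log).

C ≈ 465 ppm

CH₄ forcing: 0.036 × (√1741 − √684) = 0.036 × (41.7253 − 26.1534) = 0.036 × 15.5719 = 0.56059 W/m².
Set 4.84 ln(C/414) = 0.56059: ln(C/414) = 0.56059/4.84 = 0.11582, so C = 414 × e^0.11582 = 414 × 1.12279 = 464.84 ppm.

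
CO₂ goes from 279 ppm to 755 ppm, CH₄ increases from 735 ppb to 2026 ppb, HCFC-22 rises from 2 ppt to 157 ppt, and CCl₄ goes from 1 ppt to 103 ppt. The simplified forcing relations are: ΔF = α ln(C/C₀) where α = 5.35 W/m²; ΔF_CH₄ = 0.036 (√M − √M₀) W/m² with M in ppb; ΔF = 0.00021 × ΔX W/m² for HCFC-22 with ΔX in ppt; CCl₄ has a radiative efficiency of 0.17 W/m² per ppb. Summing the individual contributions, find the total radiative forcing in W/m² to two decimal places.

CO₂: 5.35 × ln(755/279) = 5.35 × ln(2.70609) = 5.35 × 0.99550 = 5.3259 W/m².
CH₄: 0.036 × (√2026 − √735) = 0.036 × (45.0111 − 27.1109) = 0.036 × 17.9002 = 0.6444 W/m².
HCFC-22: ΔF = 0.00021 × (157 − 2) = 0.00021 × 155 = 0.0326 W/m².
CCl₄: Δ = 103 − 1 = 102 ppt = 0.102 ppb; ΔF = 0.17 × 0.102 = 0.0173 W/m².
Total ΔF = 5.3259 + 0.6444 + 0.0326 + 0.0173 = 6.0202 W/m².

ΔF = 6.02 W/m²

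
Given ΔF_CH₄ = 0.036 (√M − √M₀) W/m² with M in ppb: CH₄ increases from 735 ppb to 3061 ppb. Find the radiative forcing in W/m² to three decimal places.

CH₄: 0.036 × (√3061 − √735) = 0.036 × (55.3263 − 27.1109) = 0.036 × 28.2154 = 1.0158 W/m².

ΔF = 1.016 W/m²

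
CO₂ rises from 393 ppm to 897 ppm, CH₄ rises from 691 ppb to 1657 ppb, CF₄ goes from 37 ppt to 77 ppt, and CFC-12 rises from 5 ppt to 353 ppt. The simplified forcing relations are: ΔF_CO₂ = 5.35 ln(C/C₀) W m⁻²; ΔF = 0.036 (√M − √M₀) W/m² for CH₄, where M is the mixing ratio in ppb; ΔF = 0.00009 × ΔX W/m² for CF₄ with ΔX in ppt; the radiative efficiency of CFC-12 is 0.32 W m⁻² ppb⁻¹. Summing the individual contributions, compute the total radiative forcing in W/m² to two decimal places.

CO₂: 5.35 × ln(897/393) = 5.35 × ln(2.28244) = 5.35 × 0.82525 = 4.4151 W/m².
CH₄: 0.036 × (√1657 − √691) = 0.036 × (40.7063 − 26.2869) = 0.036 × 14.4194 = 0.5191 W/m².
CF₄: ΔF = 0.00009 × (77 − 37) = 0.00009 × 40 = 0.0036 W/m².
CFC-12: Δ = 353 − 5 = 348 ppt = 0.348 ppb; ΔF = 0.32 × 0.348 = 0.1114 W/m².
Total ΔF = 4.4151 + 0.5191 + 0.0036 + 0.1114 = 5.0492 W/m².

ΔF = 5.05 W/m²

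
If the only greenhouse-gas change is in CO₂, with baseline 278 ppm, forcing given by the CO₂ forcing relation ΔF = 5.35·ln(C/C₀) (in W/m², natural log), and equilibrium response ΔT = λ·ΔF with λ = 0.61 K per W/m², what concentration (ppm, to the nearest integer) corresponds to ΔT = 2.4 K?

Required forcing: ΔF = ΔT/λ = 2.4/0.61 = 3.9344 W/m².
Then ln(C/278) = ΔF/5.35 = 3.9344/5.35 = 0.73540.
So C = 278 × e^0.73540 = 278 × 2.08632 = 580.00 ppm.

C ≈ 580 ppm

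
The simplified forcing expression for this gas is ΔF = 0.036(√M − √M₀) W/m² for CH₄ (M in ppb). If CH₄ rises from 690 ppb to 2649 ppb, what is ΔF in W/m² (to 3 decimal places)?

ΔF = 0.907 W/m²

CH₄: 0.036 × (√2649 − √690) = 0.036 × (51.4684 − 26.2679) = 0.036 × 25.2005 = 0.9072 W/m².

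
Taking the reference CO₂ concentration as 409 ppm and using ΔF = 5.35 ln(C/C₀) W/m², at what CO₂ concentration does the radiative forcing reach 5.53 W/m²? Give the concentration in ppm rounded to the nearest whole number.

Set 5.35 ln(C/409) = 5.53, so ln(C/409) = 5.53/5.35 = 1.03364.
Then C/409 = e^1.03364 = 2.81128, giving C = 409 × 2.81128 = 1149.81 ppm.

C ≈ 1150 ppm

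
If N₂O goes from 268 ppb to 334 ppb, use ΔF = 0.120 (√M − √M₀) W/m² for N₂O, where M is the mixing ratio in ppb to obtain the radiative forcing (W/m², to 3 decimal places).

N₂O: 0.120 × (√334 − √268) = 0.120 × (18.2757 − 16.3707) = 0.120 × 1.9050 = 0.2286 W/m².

ΔF = 0.229 W/m²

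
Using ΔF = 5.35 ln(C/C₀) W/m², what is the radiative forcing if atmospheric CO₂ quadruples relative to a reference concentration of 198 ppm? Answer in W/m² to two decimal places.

Because the forcing depends only on the ratio C/C₀, the initial concentration does not enter.
ΔF = 5.35 × ln(4) = 5.35 × 1.38629 = 7.4167 W/m².

ΔF = 7.42 W/m²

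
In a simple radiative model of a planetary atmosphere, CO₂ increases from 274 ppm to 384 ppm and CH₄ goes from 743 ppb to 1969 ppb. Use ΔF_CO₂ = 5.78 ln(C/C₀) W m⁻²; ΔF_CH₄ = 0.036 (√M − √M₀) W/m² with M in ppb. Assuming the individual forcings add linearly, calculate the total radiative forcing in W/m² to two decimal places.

CO₂: 5.78 × ln(384/274) = 5.78 × ln(1.40146) = 5.78 × 0.33751 = 1.9508 W/m².
CH₄: 0.036 × (√1969 − √743) = 0.036 × (44.3734 − 27.2580) = 0.036 × 17.1154 = 0.6162 W/m².
Total ΔF = 1.9508 + 0.6162 = 2.5670 W/m².

ΔF = 2.57 W/m²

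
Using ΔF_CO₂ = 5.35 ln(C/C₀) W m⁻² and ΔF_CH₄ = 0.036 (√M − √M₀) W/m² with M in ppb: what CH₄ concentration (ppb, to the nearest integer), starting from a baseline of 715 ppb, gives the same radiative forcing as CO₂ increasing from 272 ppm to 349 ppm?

CO₂ forcing: 5.35 × ln(349/272) = 5.35 × 0.249270 = 1.33359 W/m².
Set 0.036(√M − √715) = 1.33359: √M = 1.33359/0.036 + √715 = 37.0442 + 26.7395 = 63.7837.
M = (63.7837)² = 4068.36 ppb.

M ≈ 4068 ppb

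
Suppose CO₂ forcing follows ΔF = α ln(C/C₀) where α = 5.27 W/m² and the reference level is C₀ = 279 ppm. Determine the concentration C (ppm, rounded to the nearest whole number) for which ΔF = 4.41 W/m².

C ≈ 644 ppm

Set 5.27 ln(C/279) = 4.41, so ln(C/279) = 4.41/5.27 = 0.83681.
Then C/279 = e^0.83681 = 2.30899, giving C = 279 × 2.30899 = 644.21 ppm.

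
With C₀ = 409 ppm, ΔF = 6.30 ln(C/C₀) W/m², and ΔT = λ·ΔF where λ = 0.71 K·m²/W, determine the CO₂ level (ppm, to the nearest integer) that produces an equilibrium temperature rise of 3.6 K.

C ≈ 915 ppm

Required forcing: ΔF = ΔT/λ = 3.6/0.71 = 5.0704 W/m².
Then ln(C/409) = ΔF/6.30 = 5.0704/6.30 = 0.80483.
So C = 409 × e^0.80483 = 409 × 2.23632 = 914.65 ppm.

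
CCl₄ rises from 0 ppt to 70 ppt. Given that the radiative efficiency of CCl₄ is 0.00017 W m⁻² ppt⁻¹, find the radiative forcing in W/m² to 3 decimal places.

CCl₄: ΔF = 0.00017 × (70 − 0) = 0.00017 × 70 = 0.0119 W/m².

ΔF = 0.012 W/m²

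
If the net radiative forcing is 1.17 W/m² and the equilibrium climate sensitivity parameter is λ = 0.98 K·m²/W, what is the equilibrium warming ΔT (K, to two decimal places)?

ΔT = λ ΔF = 0.98 × 1.17 = 1.1466 K.

ΔT = 1.15 K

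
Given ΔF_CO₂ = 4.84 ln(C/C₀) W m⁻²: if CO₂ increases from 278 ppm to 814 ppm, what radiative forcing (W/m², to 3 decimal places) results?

CO₂: 4.84 × ln(814/278) = 4.84 × ln(2.92806) = 4.84 × 1.07434 = 5.1998 W/m².

ΔF = 5.200 W/m²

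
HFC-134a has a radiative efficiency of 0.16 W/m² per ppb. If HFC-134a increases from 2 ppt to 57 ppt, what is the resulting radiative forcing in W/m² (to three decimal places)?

HFC-134a: Δ = 57 − 2 = 55 ppt = 0.055 ppb; ΔF = 0.16 × 0.055 = 0.0088 W/m².

ΔF = 0.009 W/m²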